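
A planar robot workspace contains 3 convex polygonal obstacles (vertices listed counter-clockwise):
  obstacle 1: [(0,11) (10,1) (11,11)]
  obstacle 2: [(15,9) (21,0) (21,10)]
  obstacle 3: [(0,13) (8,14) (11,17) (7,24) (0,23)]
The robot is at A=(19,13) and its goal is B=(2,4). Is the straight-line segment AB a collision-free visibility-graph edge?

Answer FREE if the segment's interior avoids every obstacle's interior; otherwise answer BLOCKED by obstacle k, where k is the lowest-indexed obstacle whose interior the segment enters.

BLOCKED by obstacle 1

Obstacle 1 [(0,11) (10,1) (11,11)]:
  edge (0,11)–(10,1): crosses AB
  edge (10,1)–(11,11): crosses AB
  edge (11,11)–(0,11): clear
  → BLOCKED
Obstacle 2 [(15,9) (21,0) (21,10)]:
  edge (15,9)–(21,0): clear
  edge (21,0)–(21,10): clear
  edge (21,10)–(15,9): clear
  midpoint (21/2,17/2) outside
  → clear
Obstacle 3 [(0,13) (8,14) (11,17) (7,24) (0,23)]:
  edge (0,13)–(8,14): clear
  edge (8,14)–(11,17): clear
  edge (11,17)–(7,24): clear
  edge (7,24)–(0,23): clear
  edge (0,23)–(0,13): clear
  midpoint (21/2,17/2) outside
  → clear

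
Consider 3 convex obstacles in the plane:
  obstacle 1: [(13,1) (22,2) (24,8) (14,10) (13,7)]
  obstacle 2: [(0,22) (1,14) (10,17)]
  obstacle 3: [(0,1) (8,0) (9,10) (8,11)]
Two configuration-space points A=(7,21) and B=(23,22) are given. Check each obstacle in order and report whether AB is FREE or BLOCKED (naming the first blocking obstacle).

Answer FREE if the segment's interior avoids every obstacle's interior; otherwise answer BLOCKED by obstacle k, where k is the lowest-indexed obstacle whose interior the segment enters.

Obstacle 1 [(13,1) (22,2) (24,8) (14,10) (13,7)]:
  edge (13,1)–(22,2): clear
  edge (22,2)–(24,8): clear
  edge (24,8)–(14,10): clear
  edge (14,10)–(13,7): clear
  edge (13,7)–(13,1): clear
  midpoint (15,43/2) outside
  → clear
Obstacle 2 [(0,22) (1,14) (10,17)]:
  edge (0,22)–(1,14): clear
  edge (1,14)–(10,17): clear
  edge (10,17)–(0,22): clear
  midpoint (15,43/2) outside
  → clear
Obstacle 3 [(0,1) (8,0) (9,10) (8,11)]:
  edge (0,1)–(8,0): clear
  edge (8,0)–(9,10): clear
  edge (9,10)–(8,11): clear
  edge (8,11)–(0,1): clear
  midpoint (15,43/2) outside
  → clear

FREE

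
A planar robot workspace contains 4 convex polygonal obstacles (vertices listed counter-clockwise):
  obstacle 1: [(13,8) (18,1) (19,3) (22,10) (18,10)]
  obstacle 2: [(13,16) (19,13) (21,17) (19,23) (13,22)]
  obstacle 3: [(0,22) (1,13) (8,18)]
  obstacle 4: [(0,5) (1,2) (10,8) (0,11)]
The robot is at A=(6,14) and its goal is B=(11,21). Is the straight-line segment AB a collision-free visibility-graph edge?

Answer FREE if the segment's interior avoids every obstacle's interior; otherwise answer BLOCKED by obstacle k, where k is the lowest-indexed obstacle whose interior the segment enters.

FREE

Obstacle 1 [(13,8) (18,1) (19,3) (22,10) (18,10)]:
  edge (13,8)–(18,1): clear
  edge (18,1)–(19,3): clear
  edge (19,3)–(22,10): clear
  edge (22,10)–(18,10): clear
  edge (18,10)–(13,8): clear
  midpoint (17/2,35/2) outside
  → clear
Obstacle 2 [(13,16) (19,13) (21,17) (19,23) (13,22)]:
  edge (13,16)–(19,13): clear
  edge (19,13)–(21,17): clear
  edge (21,17)–(19,23): clear
  edge (19,23)–(13,22): clear
  edge (13,22)–(13,16): clear
  midpoint (17/2,35/2) outside
  → clear
Obstacle 3 [(0,22) (1,13) (8,18)]:
  edge (0,22)–(1,13): clear
  edge (1,13)–(8,18): clear
  edge (8,18)–(0,22): clear
  midpoint (17/2,35/2) outside
  → clear
Obstacle 4 [(0,5) (1,2) (10,8) (0,11)]:
  edge (0,5)–(1,2): clear
  edge (1,2)–(10,8): clear
  edge (10,8)–(0,11): clear
  edge (0,11)–(0,5): clear
  midpoint (17/2,35/2) outside
  → clear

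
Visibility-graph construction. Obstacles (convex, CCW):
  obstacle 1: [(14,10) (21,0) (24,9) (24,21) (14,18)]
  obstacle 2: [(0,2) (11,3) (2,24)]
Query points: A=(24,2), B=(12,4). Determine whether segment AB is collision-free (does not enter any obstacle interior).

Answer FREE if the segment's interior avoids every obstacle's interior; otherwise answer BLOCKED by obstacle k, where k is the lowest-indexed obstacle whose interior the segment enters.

Obstacle 1 [(14,10) (21,0) (24,9) (24,21) (14,18)]:
  edge (14,10)–(21,0): crosses AB
  edge (21,0)–(24,9): crosses AB
  edge (24,9)–(24,21): clear
  edge (24,21)–(14,18): clear
  edge (14,18)–(14,10): clear
  → BLOCKED
Obstacle 2 [(0,2) (11,3) (2,24)]:
  edge (0,2)–(11,3): clear
  edge (11,3)–(2,24): clear
  edge (2,24)–(0,2): clear
  midpoint (18,3) outside
  → clear

BLOCKED by obstacle 1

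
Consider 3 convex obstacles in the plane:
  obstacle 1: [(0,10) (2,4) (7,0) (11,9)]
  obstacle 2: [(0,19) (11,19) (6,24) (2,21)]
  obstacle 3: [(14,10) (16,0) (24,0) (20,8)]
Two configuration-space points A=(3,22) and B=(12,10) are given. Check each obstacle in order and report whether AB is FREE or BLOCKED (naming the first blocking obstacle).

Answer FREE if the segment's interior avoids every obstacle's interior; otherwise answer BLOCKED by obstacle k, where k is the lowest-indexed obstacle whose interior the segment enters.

BLOCKED by obstacle 2

Obstacle 1 [(0,10) (2,4) (7,0) (11,9)]:
  edge (0,10)–(2,4): clear
  edge (2,4)–(7,0): clear
  edge (7,0)–(11,9): clear
  edge (11,9)–(0,10): clear
  midpoint (15/2,16) outside
  → clear
Obstacle 2 [(0,19) (11,19) (6,24) (2,21)]:
  edge (0,19)–(11,19): crosses AB
  edge (11,19)–(6,24): clear
  edge (6,24)–(2,21): crosses AB
  edge (2,21)–(0,19): clear
  → BLOCKED
Obstacle 3 [(14,10) (16,0) (24,0) (20,8)]:
  edge (14,10)–(16,0): clear
  edge (16,0)–(24,0): clear
  edge (24,0)–(20,8): clear
  edge (20,8)–(14,10): clear
  midpoint (15/2,16) outside
  → clear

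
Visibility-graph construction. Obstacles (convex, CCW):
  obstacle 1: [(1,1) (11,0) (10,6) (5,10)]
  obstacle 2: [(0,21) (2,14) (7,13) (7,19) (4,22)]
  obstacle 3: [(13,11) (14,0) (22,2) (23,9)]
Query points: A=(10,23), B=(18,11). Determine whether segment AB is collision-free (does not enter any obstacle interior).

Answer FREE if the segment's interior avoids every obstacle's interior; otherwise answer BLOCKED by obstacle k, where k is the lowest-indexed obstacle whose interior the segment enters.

Obstacle 1 [(1,1) (11,0) (10,6) (5,10)]:
  edge (1,1)–(11,0): clear
  edge (11,0)–(10,6): clear
  edge (10,6)–(5,10): clear
  edge (5,10)–(1,1): clear
  midpoint (14,17) outside
  → clear
Obstacle 2 [(0,21) (2,14) (7,13) (7,19) (4,22)]:
  edge (0,21)–(2,14): clear
  edge (2,14)–(7,13): clear
  edge (7,13)–(7,19): clear
  edge (7,19)–(4,22): clear
  edge (4,22)–(0,21): clear
  midpoint (14,17) outside
  → clear
Obstacle 3 [(13,11) (14,0) (22,2) (23,9)]:
  edge (13,11)–(14,0): clear
  edge (14,0)–(22,2): clear
  edge (22,2)–(23,9): clear
  edge (23,9)–(13,11): clear
  midpoint (14,17) outside
  → clear

FREE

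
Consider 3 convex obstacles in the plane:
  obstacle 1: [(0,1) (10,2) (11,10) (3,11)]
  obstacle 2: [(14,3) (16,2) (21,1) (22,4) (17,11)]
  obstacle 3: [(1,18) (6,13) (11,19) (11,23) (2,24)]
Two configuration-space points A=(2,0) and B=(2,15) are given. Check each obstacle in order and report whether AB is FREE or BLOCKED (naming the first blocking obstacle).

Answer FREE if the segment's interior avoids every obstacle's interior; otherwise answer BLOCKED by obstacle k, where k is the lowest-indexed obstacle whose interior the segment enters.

Obstacle 1 [(0,1) (10,2) (11,10) (3,11)]:
  edge (0,1)–(10,2): crosses AB
  edge (10,2)–(11,10): clear
  edge (11,10)–(3,11): clear
  edge (3,11)–(0,1): crosses AB
  → BLOCKED
Obstacle 2 [(14,3) (16,2) (21,1) (22,4) (17,11)]:
  edge (14,3)–(16,2): clear
  edge (16,2)–(21,1): clear
  edge (21,1)–(22,4): clear
  edge (22,4)–(17,11): clear
  edge (17,11)–(14,3): clear
  midpoint (2,15/2) outside
  → clear
Obstacle 3 [(1,18) (6,13) (11,19) (11,23) (2,24)]:
  edge (1,18)–(6,13): clear
  edge (6,13)–(11,19): clear
  edge (11,19)–(11,23): clear
  edge (11,23)–(2,24): clear
  edge (2,24)–(1,18): clear
  midpoint (2,15/2) outside
  → clear

BLOCKED by obstacle 1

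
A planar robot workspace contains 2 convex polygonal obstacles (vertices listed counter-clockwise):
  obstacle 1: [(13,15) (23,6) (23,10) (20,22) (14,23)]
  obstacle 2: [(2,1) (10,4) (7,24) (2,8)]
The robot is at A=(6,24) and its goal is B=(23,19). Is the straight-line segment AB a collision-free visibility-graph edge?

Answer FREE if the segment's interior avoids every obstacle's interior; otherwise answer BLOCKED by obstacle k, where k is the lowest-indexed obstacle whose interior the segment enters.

BLOCKED by obstacle 1

Obstacle 1 [(13,15) (23,6) (23,10) (20,22) (14,23)]:
  edge (13,15)–(23,6): clear
  edge (23,6)–(23,10): clear
  edge (23,10)–(20,22): crosses AB
  edge (20,22)–(14,23): clear
  edge (14,23)–(13,15): crosses AB
  → BLOCKED
Obstacle 2 [(2,1) (10,4) (7,24) (2,8)]:
  edge (2,1)–(10,4): clear
  edge (10,4)–(7,24): crosses AB
  edge (7,24)–(2,8): crosses AB
  edge (2,8)–(2,1): clear
  → BLOCKED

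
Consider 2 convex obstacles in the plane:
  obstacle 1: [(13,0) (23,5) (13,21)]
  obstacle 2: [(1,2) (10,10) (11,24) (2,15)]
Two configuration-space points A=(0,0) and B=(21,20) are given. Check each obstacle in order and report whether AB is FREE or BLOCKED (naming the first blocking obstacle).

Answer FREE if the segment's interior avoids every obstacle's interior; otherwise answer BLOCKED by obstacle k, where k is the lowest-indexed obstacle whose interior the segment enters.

Obstacle 1 [(13,0) (23,5) (13,21)]:
  edge (13,0)–(23,5): clear
  edge (23,5)–(13,21): crosses AB
  edge (13,21)–(13,0): crosses AB
  → BLOCKED
Obstacle 2 [(1,2) (10,10) (11,24) (2,15)]:
  edge (1,2)–(10,10): clear
  edge (10,10)–(11,24): clear
  edge (11,24)–(2,15): clear
  edge (2,15)–(1,2): clear
  midpoint (21/2,10) outside
  → clear

BLOCKED by obstacle 1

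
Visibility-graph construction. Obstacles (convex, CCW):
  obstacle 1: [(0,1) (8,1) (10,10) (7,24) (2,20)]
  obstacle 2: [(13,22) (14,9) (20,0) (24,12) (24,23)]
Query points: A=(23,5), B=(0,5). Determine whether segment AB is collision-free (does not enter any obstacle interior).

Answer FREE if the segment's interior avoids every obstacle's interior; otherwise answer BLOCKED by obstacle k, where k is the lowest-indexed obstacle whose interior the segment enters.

BLOCKED by obstacle 1

Obstacle 1 [(0,1) (8,1) (10,10) (7,24) (2,20)]:
  edge (0,1)–(8,1): clear
  edge (8,1)–(10,10): crosses AB
  edge (10,10)–(7,24): clear
  edge (7,24)–(2,20): clear
  edge (2,20)–(0,1): crosses AB
  → BLOCKED
Obstacle 2 [(13,22) (14,9) (20,0) (24,12) (24,23)]:
  edge (13,22)–(14,9): clear
  edge (14,9)–(20,0): crosses AB
  edge (20,0)–(24,12): crosses AB
  edge (24,12)–(24,23): clear
  edge (24,23)–(13,22): clear
  → BLOCKED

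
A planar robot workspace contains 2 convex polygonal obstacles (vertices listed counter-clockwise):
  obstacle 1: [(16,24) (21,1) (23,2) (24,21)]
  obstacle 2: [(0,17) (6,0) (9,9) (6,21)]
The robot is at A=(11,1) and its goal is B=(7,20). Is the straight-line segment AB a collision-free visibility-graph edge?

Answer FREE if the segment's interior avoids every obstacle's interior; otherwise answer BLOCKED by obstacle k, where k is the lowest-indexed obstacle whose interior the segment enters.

Obstacle 1 [(16,24) (21,1) (23,2) (24,21)]:
  edge (16,24)–(21,1): clear
  edge (21,1)–(23,2): clear
  edge (23,2)–(24,21): clear
  edge (24,21)–(16,24): clear
  midpoint (9,21/2) outside
  → clear
Obstacle 2 [(0,17) (6,0) (9,9) (6,21)]:
  edge (0,17)–(6,0): clear
  edge (6,0)–(9,9): clear
  edge (9,9)–(6,21): clear
  edge (6,21)–(0,17): clear
  midpoint (9,21/2) outside
  → clear

FREE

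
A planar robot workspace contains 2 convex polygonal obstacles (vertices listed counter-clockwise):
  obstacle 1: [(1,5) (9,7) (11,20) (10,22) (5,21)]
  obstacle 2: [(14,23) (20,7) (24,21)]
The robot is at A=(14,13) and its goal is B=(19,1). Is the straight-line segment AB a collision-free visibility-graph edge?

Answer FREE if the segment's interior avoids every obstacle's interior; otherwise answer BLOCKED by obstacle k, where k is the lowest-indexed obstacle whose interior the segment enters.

Obstacle 1 [(1,5) (9,7) (11,20) (10,22) (5,21)]:
  edge (1,5)–(9,7): clear
  edge (9,7)–(11,20): clear
  edge (11,20)–(10,22): clear
  edge (10,22)–(5,21): clear
  edge (5,21)–(1,5): clear
  midpoint (33/2,7) outside
  → clear
Obstacle 2 [(14,23) (20,7) (24,21)]:
  edge (14,23)–(20,7): clear
  edge (20,7)–(24,21): clear
  edge (24,21)–(14,23): clear
  midpoint (33/2,7) outside
  → clear

FREE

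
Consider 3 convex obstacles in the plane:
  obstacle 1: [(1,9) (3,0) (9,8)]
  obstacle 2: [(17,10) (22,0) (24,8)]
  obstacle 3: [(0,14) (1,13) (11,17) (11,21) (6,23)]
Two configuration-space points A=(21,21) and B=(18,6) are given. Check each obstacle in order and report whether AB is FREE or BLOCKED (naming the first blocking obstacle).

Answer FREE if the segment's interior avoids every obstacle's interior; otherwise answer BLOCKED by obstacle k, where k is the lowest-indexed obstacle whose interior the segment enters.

BLOCKED by obstacle 2

Obstacle 1 [(1,9) (3,0) (9,8)]:
  edge (1,9)–(3,0): clear
  edge (3,0)–(9,8): clear
  edge (9,8)–(1,9): clear
  midpoint (39/2,27/2) outside
  → clear
Obstacle 2 [(17,10) (22,0) (24,8)]:
  edge (17,10)–(22,0): crosses AB
  edge (22,0)–(24,8): clear
  edge (24,8)–(17,10): crosses AB
  → BLOCKED
Obstacle 3 [(0,14) (1,13) (11,17) (11,21) (6,23)]:
  edge (0,14)–(1,13): clear
  edge (1,13)–(11,17): clear
  edge (11,17)–(11,21): clear
  edge (11,21)–(6,23): clear
  edge (6,23)–(0,14): clear
  midpoint (39/2,27/2) outside
  → clear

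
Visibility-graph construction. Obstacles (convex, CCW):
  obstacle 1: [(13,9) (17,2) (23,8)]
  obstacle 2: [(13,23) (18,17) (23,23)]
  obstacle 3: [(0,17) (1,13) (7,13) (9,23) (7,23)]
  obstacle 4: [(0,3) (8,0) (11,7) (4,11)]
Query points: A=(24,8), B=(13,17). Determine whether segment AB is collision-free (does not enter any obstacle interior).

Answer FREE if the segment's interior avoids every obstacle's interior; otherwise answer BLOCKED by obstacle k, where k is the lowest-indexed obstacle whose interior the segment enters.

Obstacle 1 [(13,9) (17,2) (23,8)]:
  edge (13,9)–(17,2): clear
  edge (17,2)–(23,8): clear
  edge (23,8)–(13,9): clear
  midpoint (37/2,25/2) outside
  → clear
Obstacle 2 [(13,23) (18,17) (23,23)]:
  edge (13,23)–(18,17): clear
  edge (18,17)–(23,23): clear
  edge (23,23)–(13,23): clear
  midpoint (37/2,25/2) outside
  → clear
Obstacle 3 [(0,17) (1,13) (7,13) (9,23) (7,23)]:
  edge (0,17)–(1,13): clear
  edge (1,13)–(7,13): clear
  edge (7,13)–(9,23): clear
  edge (9,23)–(7,23): clear
  edge (7,23)–(0,17): clear
  midpoint (37/2,25/2) outside
  → clear
Obstacle 4 [(0,3) (8,0) (11,7) (4,11)]:
  edge (0,3)–(8,0): clear
  edge (8,0)–(11,7): clear
  edge (11,7)–(4,11): clear
  edge (4,11)–(0,3): clear
  midpoint (37/2,25/2) outside
  → clear

FREE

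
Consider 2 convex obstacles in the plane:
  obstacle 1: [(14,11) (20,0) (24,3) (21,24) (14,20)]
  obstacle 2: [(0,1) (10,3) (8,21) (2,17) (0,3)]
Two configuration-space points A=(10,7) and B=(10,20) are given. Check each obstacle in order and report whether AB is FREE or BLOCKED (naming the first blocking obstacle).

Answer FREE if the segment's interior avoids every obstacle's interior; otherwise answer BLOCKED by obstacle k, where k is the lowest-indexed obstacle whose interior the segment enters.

FREE

Obstacle 1 [(14,11) (20,0) (24,3) (21,24) (14,20)]:
  edge (14,11)–(20,0): clear
  edge (20,0)–(24,3): clear
  edge (24,3)–(21,24): clear
  edge (21,24)–(14,20): clear
  edge (14,20)–(14,11): clear
  midpoint (10,27/2) outside
  → clear
Obstacle 2 [(0,1) (10,3) (8,21) (2,17) (0,3)]:
  edge (0,1)–(10,3): clear
  edge (10,3)–(8,21): clear
  edge (8,21)–(2,17): clear
  edge (2,17)–(0,3): clear
  edge (0,3)–(0,1): clear
  midpoint (10,27/2) outside
  → clear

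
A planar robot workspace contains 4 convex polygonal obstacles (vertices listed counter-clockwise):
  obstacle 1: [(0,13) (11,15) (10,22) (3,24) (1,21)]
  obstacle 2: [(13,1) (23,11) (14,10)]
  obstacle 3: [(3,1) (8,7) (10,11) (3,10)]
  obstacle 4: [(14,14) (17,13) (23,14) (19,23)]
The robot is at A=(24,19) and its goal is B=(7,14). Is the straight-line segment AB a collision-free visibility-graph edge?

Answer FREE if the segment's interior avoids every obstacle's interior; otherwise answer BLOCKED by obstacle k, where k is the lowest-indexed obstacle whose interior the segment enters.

BLOCKED by obstacle 1

Obstacle 1 [(0,13) (11,15) (10,22) (3,24) (1,21)]:
  edge (0,13)–(11,15): crosses AB
  edge (11,15)–(10,22): crosses AB
  edge (10,22)–(3,24): clear
  edge (3,24)–(1,21): clear
  edge (1,21)–(0,13): clear
  → BLOCKED
Obstacle 2 [(13,1) (23,11) (14,10)]:
  edge (13,1)–(23,11): clear
  edge (23,11)–(14,10): clear
  edge (14,10)–(13,1): clear
  midpoint (31/2,33/2) outside
  → clear
Obstacle 3 [(3,1) (8,7) (10,11) (3,10)]:
  edge (3,1)–(8,7): clear
  edge (8,7)–(10,11): clear
  edge (10,11)–(3,10): clear
  edge (3,10)–(3,1): clear
  midpoint (31/2,33/2) outside
  → clear
Obstacle 4 [(14,14) (17,13) (23,14) (19,23)]:
  edge (14,14)–(17,13): clear
  edge (17,13)–(23,14): clear
  edge (23,14)–(19,23): crosses AB
  edge (19,23)–(14,14): crosses AB
  → BLOCKED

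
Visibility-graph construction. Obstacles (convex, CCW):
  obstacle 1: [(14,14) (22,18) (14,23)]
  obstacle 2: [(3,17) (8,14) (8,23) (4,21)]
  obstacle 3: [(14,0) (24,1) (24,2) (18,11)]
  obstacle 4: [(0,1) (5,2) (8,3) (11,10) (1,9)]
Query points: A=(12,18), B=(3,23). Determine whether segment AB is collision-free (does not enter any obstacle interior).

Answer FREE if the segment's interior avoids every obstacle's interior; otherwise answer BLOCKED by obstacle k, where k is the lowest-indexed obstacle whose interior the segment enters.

Obstacle 1 [(14,14) (22,18) (14,23)]:
  edge (14,14)–(22,18): clear
  edge (22,18)–(14,23): clear
  edge (14,23)–(14,14): clear
  midpoint (15/2,41/2) outside
  → clear
Obstacle 2 [(3,17) (8,14) (8,23) (4,21)]:
  edge (3,17)–(8,14): clear
  edge (8,14)–(8,23): crosses AB
  edge (8,23)–(4,21): crosses AB
  edge (4,21)–(3,17): clear
  → BLOCKED
Obstacle 3 [(14,0) (24,1) (24,2) (18,11)]:
  edge (14,0)–(24,1): clear
  edge (24,1)–(24,2): clear
  edge (24,2)–(18,11): clear
  edge (18,11)–(14,0): clear
  midpoint (15/2,41/2) outside
  → clear
Obstacle 4 [(0,1) (5,2) (8,3) (11,10) (1,9)]:
  edge (0,1)–(5,2): clear
  edge (5,2)–(8,3): clear
  edge (8,3)–(11,10): clear
  edge (11,10)–(1,9): clear
  edge (1,9)–(0,1): clear
  midpoint (15/2,41/2) outside
  → clear

BLOCKED by obstacle 2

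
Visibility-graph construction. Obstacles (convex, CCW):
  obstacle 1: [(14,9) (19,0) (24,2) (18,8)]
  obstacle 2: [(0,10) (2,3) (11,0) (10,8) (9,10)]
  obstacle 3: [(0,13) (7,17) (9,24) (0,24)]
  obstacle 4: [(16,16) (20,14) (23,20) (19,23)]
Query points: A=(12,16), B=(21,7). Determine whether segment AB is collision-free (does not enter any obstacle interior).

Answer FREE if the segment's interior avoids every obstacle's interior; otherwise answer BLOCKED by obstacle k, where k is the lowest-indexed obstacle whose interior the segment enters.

FREE

Obstacle 1 [(14,9) (19,0) (24,2) (18,8)]:
  edge (14,9)–(19,0): clear
  edge (19,0)–(24,2): clear
  edge (24,2)–(18,8): clear
  edge (18,8)–(14,9): clear
  midpoint (33/2,23/2) outside
  → clear
Obstacle 2 [(0,10) (2,3) (11,0) (10,8) (9,10)]:
  edge (0,10)–(2,3): clear
  edge (2,3)–(11,0): clear
  edge (11,0)–(10,8): clear
  edge (10,8)–(9,10): clear
  edge (9,10)–(0,10): clear
  midpoint (33/2,23/2) outside
  → clear
Obstacle 3 [(0,13) (7,17) (9,24) (0,24)]:
  edge (0,13)–(7,17): clear
  edge (7,17)–(9,24): clear
  edge (9,24)–(0,24): clear
  edge (0,24)–(0,13): clear
  midpoint (33/2,23/2) outside
  → clear
Obstacle 4 [(16,16) (20,14) (23,20) (19,23)]:
  edge (16,16)–(20,14): clear
  edge (20,14)–(23,20): clear
  edge (23,20)–(19,23): clear
  edge (19,23)–(16,16): clear
  midpoint (33/2,23/2) outside
  → clear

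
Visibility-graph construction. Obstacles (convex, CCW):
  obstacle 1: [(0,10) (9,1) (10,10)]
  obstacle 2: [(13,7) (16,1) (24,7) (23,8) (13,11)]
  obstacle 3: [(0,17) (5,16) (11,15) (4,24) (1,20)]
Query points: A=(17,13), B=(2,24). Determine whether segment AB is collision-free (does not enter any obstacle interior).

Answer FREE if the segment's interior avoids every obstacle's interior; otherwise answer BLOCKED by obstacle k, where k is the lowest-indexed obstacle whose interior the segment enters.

Obstacle 1 [(0,10) (9,1) (10,10)]:
  edge (0,10)–(9,1): clear
  edge (9,1)–(10,10): clear
  edge (10,10)–(0,10): clear
  midpoint (19/2,37/2) outside
  → clear
Obstacle 2 [(13,7) (16,1) (24,7) (23,8) (13,11)]:
  edge (13,7)–(16,1): clear
  edge (16,1)–(24,7): clear
  edge (24,7)–(23,8): clear
  edge (23,8)–(13,11): clear
  edge (13,11)–(13,7): clear
  midpoint (19/2,37/2) outside
  → clear
Obstacle 3 [(0,17) (5,16) (11,15) (4,24) (1,20)]:
  edge (0,17)–(5,16): clear
  edge (5,16)–(11,15): clear
  edge (11,15)–(4,24): crosses AB
  edge (4,24)–(1,20): crosses AB
  edge (1,20)–(0,17): clear
  → BLOCKED

BLOCKED by obstacle 3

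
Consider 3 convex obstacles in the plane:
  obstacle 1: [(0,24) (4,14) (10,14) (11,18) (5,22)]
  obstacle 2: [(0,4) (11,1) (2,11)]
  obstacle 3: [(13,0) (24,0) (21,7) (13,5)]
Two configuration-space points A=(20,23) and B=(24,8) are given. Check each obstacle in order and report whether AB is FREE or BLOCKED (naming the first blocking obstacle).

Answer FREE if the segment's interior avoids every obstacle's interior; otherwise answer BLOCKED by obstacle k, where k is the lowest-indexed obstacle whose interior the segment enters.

Obstacle 1 [(0,24) (4,14) (10,14) (11,18) (5,22)]:
  edge (0,24)–(4,14): clear
  edge (4,14)–(10,14): clear
  edge (10,14)–(11,18): clear
  edge (11,18)–(5,22): clear
  edge (5,22)–(0,24): clear
  midpoint (22,31/2) outside
  → clear
Obstacle 2 [(0,4) (11,1) (2,11)]:
  edge (0,4)–(11,1): clear
  edge (11,1)–(2,11): clear
  edge (2,11)–(0,4): clear
  midpoint (22,31/2) outside
  → clear
Obstacle 3 [(13,0) (24,0) (21,7) (13,5)]:
  edge (13,0)–(24,0): clear
  edge (24,0)–(21,7): clear
  edge (21,7)–(13,5): clear
  edge (13,5)–(13,0): clear
  midpoint (22,31/2) outside
  → clear

FREE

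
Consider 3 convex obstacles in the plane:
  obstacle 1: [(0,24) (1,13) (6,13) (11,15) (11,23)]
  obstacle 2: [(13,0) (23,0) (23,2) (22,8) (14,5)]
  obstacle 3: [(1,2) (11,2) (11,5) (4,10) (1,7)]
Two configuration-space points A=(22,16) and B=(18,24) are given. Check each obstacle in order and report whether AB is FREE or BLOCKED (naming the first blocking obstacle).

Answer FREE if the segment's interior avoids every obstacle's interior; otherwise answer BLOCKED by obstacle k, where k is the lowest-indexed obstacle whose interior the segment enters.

Obstacle 1 [(0,24) (1,13) (6,13) (11,15) (11,23)]:
  edge (0,24)–(1,13): clear
  edge (1,13)–(6,13): clear
  edge (6,13)–(11,15): clear
  edge (11,15)–(11,23): clear
  edge (11,23)–(0,24): clear
  midpoint (20,20) outside
  → clear
Obstacle 2 [(13,0) (23,0) (23,2) (22,8) (14,5)]:
  edge (13,0)–(23,0): clear
  edge (23,0)–(23,2): clear
  edge (23,2)–(22,8): clear
  edge (22,8)–(14,5): clear
  edge (14,5)–(13,0): clear
  midpoint (20,20) outside
  → clear
Obstacle 3 [(1,2) (11,2) (11,5) (4,10) (1,7)]:
  edge (1,2)–(11,2): clear
  edge (11,2)–(11,5): clear
  edge (11,5)–(4,10): clear
  edge (4,10)–(1,7): clear
  edge (1,7)–(1,2): clear
  midpoint (20,20) outside
  → clear

FREE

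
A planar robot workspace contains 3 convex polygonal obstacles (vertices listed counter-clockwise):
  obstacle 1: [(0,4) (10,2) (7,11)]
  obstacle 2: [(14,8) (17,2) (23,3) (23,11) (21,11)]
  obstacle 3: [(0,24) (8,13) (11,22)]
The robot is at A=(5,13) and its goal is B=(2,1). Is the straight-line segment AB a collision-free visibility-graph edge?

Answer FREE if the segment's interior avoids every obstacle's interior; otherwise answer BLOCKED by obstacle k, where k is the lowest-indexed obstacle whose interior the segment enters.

BLOCKED by obstacle 1

Obstacle 1 [(0,4) (10,2) (7,11)]:
  edge (0,4)–(10,2): crosses AB
  edge (10,2)–(7,11): clear
  edge (7,11)–(0,4): crosses AB
  → BLOCKED
Obstacle 2 [(14,8) (17,2) (23,3) (23,11) (21,11)]:
  edge (14,8)–(17,2): clear
  edge (17,2)–(23,3): clear
  edge (23,3)–(23,11): clear
  edge (23,11)–(21,11): clear
  edge (21,11)–(14,8): clear
  midpoint (7/2,7) outside
  → clear
Obstacle 3 [(0,24) (8,13) (11,22)]:
  edge (0,24)–(8,13): clear
  edge (8,13)–(11,22): clear
  edge (11,22)–(0,24): clear
  midpoint (7/2,7) outside
  → clear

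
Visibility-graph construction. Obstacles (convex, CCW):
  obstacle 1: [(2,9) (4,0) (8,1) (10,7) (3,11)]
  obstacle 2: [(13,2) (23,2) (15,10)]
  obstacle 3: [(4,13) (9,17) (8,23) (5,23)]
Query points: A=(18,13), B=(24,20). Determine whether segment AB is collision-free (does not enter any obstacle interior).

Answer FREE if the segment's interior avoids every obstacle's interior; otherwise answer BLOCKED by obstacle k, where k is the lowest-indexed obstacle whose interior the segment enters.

Obstacle 1 [(2,9) (4,0) (8,1) (10,7) (3,11)]:
  edge (2,9)–(4,0): clear
  edge (4,0)–(8,1): clear
  edge (8,1)–(10,7): clear
  edge (10,7)–(3,11): clear
  edge (3,11)–(2,9): clear
  midpoint (21,33/2) outside
  → clear
Obstacle 2 [(13,2) (23,2) (15,10)]:
  edge (13,2)–(23,2): clear
  edge (23,2)–(15,10): clear
  edge (15,10)–(13,2): clear
  midpoint (21,33/2) outside
  → clear
Obstacle 3 [(4,13) (9,17) (8,23) (5,23)]:
  edge (4,13)–(9,17): clear
  edge (9,17)–(8,23): clear
  edge (8,23)–(5,23): clear
  edge (5,23)–(4,13): clear
  midpoint (21,33/2) outside
  → clear

FREE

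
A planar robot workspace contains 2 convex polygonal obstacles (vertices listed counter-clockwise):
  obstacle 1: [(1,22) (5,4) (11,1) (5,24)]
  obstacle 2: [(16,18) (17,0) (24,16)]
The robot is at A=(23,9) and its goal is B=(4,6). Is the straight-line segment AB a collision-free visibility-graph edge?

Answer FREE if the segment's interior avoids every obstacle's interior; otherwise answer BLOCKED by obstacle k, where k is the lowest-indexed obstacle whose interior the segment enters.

Obstacle 1 [(1,22) (5,4) (11,1) (5,24)]:
  edge (1,22)–(5,4): crosses AB
  edge (5,4)–(11,1): clear
  edge (11,1)–(5,24): crosses AB
  edge (5,24)–(1,22): clear
  → BLOCKED
Obstacle 2 [(16,18) (17,0) (24,16)]:
  edge (16,18)–(17,0): crosses AB
  edge (17,0)–(24,16): crosses AB
  edge (24,16)–(16,18): clear
  → BLOCKED

BLOCKED by obstacle 1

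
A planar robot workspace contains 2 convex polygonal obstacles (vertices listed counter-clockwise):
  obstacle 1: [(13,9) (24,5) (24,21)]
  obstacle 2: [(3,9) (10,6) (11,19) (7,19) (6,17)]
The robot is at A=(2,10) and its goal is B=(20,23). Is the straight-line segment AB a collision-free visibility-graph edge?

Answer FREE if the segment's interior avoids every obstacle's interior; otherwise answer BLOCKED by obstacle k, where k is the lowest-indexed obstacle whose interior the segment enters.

BLOCKED by obstacle 2

Obstacle 1 [(13,9) (24,5) (24,21)]:
  edge (13,9)–(24,5): clear
  edge (24,5)–(24,21): clear
  edge (24,21)–(13,9): clear
  midpoint (11,33/2) outside
  → clear
Obstacle 2 [(3,9) (10,6) (11,19) (7,19) (6,17)]:
  edge (3,9)–(10,6): clear
  edge (10,6)–(11,19): crosses AB
  edge (11,19)–(7,19): clear
  edge (7,19)–(6,17): clear
  edge (6,17)–(3,9): crosses AB
  → BLOCKED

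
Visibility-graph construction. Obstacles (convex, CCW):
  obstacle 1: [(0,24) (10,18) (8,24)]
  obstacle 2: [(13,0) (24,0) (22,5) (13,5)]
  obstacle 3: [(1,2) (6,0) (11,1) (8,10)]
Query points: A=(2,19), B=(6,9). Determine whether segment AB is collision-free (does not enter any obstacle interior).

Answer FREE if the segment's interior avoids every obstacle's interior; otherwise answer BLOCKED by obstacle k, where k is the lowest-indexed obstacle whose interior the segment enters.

FREE

Obstacle 1 [(0,24) (10,18) (8,24)]:
  edge (0,24)–(10,18): clear
  edge (10,18)–(8,24): clear
  edge (8,24)–(0,24): clear
  midpoint (4,14) outside
  → clear
Obstacle 2 [(13,0) (24,0) (22,5) (13,5)]:
  edge (13,0)–(24,0): clear
  edge (24,0)–(22,5): clear
  edge (22,5)–(13,5): clear
  edge (13,5)–(13,0): clear
  midpoint (4,14) outside
  → clear
Obstacle 3 [(1,2) (6,0) (11,1) (8,10)]:
  edge (1,2)–(6,0): clear
  edge (6,0)–(11,1): clear
  edge (11,1)–(8,10): clear
  edge (8,10)–(1,2): clear
  midpoint (4,14) outside
  → clear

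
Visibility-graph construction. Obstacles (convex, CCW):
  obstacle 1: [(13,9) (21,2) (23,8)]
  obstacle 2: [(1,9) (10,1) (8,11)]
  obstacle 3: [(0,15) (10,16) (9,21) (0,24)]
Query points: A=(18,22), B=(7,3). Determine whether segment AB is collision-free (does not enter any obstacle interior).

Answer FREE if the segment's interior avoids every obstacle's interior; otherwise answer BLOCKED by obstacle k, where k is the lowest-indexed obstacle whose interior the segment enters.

Obstacle 1 [(13,9) (21,2) (23,8)]:
  edge (13,9)–(21,2): clear
  edge (21,2)–(23,8): clear
  edge (23,8)–(13,9): clear
  midpoint (25/2,25/2) outside
  → clear
Obstacle 2 [(1,9) (10,1) (8,11)]:
  edge (1,9)–(10,1): crosses AB
  edge (10,1)–(8,11): crosses AB
  edge (8,11)–(1,9): clear
  → BLOCKED
Obstacle 3 [(0,15) (10,16) (9,21) (0,24)]:
  edge (0,15)–(10,16): clear
  edge (10,16)–(9,21): clear
  edge (9,21)–(0,24): clear
  edge (0,24)–(0,15): clear
  midpoint (25/2,25/2) outside
  → clear

BLOCKED by obstacle 2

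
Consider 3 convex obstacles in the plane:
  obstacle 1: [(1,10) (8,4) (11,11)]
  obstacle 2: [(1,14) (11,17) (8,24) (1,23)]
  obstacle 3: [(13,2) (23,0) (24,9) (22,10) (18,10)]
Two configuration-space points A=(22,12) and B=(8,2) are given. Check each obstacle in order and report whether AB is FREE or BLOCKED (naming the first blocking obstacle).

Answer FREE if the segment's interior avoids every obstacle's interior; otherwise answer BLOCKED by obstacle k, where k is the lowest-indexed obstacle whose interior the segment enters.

Obstacle 1 [(1,10) (8,4) (11,11)]:
  edge (1,10)–(8,4): clear
  edge (8,4)–(11,11): clear
  edge (11,11)–(1,10): clear
  midpoint (15,7) outside
  → clear
Obstacle 2 [(1,14) (11,17) (8,24) (1,23)]:
  edge (1,14)–(11,17): clear
  edge (11,17)–(8,24): clear
  edge (8,24)–(1,23): clear
  edge (1,23)–(1,14): clear
  midpoint (15,7) outside
  → clear
Obstacle 3 [(13,2) (23,0) (24,9) (22,10) (18,10)]:
  edge (13,2)–(23,0): clear
  edge (23,0)–(24,9): clear
  edge (24,9)–(22,10): clear
  edge (22,10)–(18,10): crosses AB
  edge (18,10)–(13,2): crosses AB
  → BLOCKED

BLOCKED by obstacle 3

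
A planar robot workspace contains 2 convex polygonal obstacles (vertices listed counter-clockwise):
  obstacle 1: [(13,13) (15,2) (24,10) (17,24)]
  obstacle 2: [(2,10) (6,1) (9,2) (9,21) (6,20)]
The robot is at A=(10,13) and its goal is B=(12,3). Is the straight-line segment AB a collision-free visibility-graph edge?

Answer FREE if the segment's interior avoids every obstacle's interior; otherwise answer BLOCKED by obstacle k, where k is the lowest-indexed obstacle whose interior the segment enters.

Obstacle 1 [(13,13) (15,2) (24,10) (17,24)]:
  edge (13,13)–(15,2): clear
  edge (15,2)–(24,10): clear
  edge (24,10)–(17,24): clear
  edge (17,24)–(13,13): clear
  midpoint (11,8) outside
  → clear
Obstacle 2 [(2,10) (6,1) (9,2) (9,21) (6,20)]:
  edge (2,10)–(6,1): clear
  edge (6,1)–(9,2): clear
  edge (9,2)–(9,21): clear
  edge (9,21)–(6,20): clear
  edge (6,20)–(2,10): clear
  midpoint (11,8) outside
  → clear

FREE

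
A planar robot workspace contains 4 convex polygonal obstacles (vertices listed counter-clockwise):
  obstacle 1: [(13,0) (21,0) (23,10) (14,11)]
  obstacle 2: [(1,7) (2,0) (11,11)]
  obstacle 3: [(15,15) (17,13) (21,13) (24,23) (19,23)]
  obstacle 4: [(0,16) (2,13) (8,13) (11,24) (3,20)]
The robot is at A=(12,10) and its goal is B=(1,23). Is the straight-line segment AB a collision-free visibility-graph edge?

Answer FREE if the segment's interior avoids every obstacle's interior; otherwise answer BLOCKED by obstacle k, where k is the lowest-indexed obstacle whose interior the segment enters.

Obstacle 1 [(13,0) (21,0) (23,10) (14,11)]:
  edge (13,0)–(21,0): clear
  edge (21,0)–(23,10): clear
  edge (23,10)–(14,11): clear
  edge (14,11)–(13,0): clear
  midpoint (13/2,33/2) outside
  → clear
Obstacle 2 [(1,7) (2,0) (11,11)]:
  edge (1,7)–(2,0): clear
  edge (2,0)–(11,11): clear
  edge (11,11)–(1,7): clear
  midpoint (13/2,33/2) outside
  → clear
Obstacle 3 [(15,15) (17,13) (21,13) (24,23) (19,23)]:
  edge (15,15)–(17,13): clear
  edge (17,13)–(21,13): clear
  edge (21,13)–(24,23): clear
  edge (24,23)–(19,23): clear
  edge (19,23)–(15,15): clear
  midpoint (13/2,33/2) outside
  → clear
Obstacle 4 [(0,16) (2,13) (8,13) (11,24) (3,20)]:
  edge (0,16)–(2,13): clear
  edge (2,13)–(8,13): clear
  edge (8,13)–(11,24): crosses AB
  edge (11,24)–(3,20): crosses AB
  edge (3,20)–(0,16): clear
  → BLOCKED

BLOCKED by obstacle 4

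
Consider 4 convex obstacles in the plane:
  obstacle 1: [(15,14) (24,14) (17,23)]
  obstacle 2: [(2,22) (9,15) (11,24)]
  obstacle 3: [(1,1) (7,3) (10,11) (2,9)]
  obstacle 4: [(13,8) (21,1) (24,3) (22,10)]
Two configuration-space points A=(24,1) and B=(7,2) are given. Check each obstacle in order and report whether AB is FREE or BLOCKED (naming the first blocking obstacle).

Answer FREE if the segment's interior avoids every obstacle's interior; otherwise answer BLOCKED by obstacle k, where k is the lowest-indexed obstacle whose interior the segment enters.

Obstacle 1 [(15,14) (24,14) (17,23)]:
  edge (15,14)–(24,14): clear
  edge (24,14)–(17,23): clear
  edge (17,23)–(15,14): clear
  midpoint (31/2,3/2) outside
  → clear
Obstacle 2 [(2,22) (9,15) (11,24)]:
  edge (2,22)–(9,15): clear
  edge (9,15)–(11,24): clear
  edge (11,24)–(2,22): clear
  midpoint (31/2,3/2) outside
  → clear
Obstacle 3 [(1,1) (7,3) (10,11) (2,9)]:
  edge (1,1)–(7,3): clear
  edge (7,3)–(10,11): clear
  edge (10,11)–(2,9): clear
  edge (2,9)–(1,1): clear
  midpoint (31/2,3/2) outside
  → clear
Obstacle 4 [(13,8) (21,1) (24,3) (22,10)]:
  edge (13,8)–(21,1): crosses AB
  edge (21,1)–(24,3): crosses AB
  edge (24,3)–(22,10): clear
  edge (22,10)–(13,8): clear
  → BLOCKED

BLOCKED by obstacle 4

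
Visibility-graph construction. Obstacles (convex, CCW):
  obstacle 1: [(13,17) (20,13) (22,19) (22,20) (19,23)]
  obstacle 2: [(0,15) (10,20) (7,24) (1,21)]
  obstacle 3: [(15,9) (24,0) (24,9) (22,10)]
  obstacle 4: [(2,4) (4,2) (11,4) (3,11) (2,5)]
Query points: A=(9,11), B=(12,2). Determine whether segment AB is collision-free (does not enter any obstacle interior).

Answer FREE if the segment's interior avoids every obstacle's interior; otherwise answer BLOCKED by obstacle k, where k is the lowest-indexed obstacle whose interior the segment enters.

Obstacle 1 [(13,17) (20,13) (22,19) (22,20) (19,23)]:
  edge (13,17)–(20,13): clear
  edge (20,13)–(22,19): clear
  edge (22,19)–(22,20): clear
  edge (22,20)–(19,23): clear
  edge (19,23)–(13,17): clear
  midpoint (21/2,13/2) outside
  → clear
Obstacle 2 [(0,15) (10,20) (7,24) (1,21)]:
  edge (0,15)–(10,20): clear
  edge (10,20)–(7,24): clear
  edge (7,24)–(1,21): clear
  edge (1,21)–(0,15): clear
  midpoint (21/2,13/2) outside
  → clear
Obstacle 3 [(15,9) (24,0) (24,9) (22,10)]:
  edge (15,9)–(24,0): clear
  edge (24,0)–(24,9): clear
  edge (24,9)–(22,10): clear
  edge (22,10)–(15,9): clear
  midpoint (21/2,13/2) outside
  → clear
Obstacle 4 [(2,4) (4,2) (11,4) (3,11) (2,5)]:
  edge (2,4)–(4,2): clear
  edge (4,2)–(11,4): clear
  edge (11,4)–(3,11): clear
  edge (3,11)–(2,5): clear
  edge (2,5)–(2,4): clear
  midpoint (21/2,13/2) outside
  → clear

FREE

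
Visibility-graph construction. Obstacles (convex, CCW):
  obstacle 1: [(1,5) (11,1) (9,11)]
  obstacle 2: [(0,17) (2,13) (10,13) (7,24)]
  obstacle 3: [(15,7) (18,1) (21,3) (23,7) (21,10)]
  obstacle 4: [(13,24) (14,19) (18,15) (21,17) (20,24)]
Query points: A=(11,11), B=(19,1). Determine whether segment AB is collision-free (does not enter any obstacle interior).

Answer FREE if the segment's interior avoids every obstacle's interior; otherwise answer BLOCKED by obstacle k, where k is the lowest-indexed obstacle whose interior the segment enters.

Obstacle 1 [(1,5) (11,1) (9,11)]:
  edge (1,5)–(11,1): clear
  edge (11,1)–(9,11): clear
  edge (9,11)–(1,5): clear
  midpoint (15,6) outside
  → clear
Obstacle 2 [(0,17) (2,13) (10,13) (7,24)]:
  edge (0,17)–(2,13): clear
  edge (2,13)–(10,13): clear
  edge (10,13)–(7,24): clear
  edge (7,24)–(0,17): clear
  midpoint (15,6) outside
  → clear
Obstacle 3 [(15,7) (18,1) (21,3) (23,7) (21,10)]:
  edge (15,7)–(18,1): crosses AB
  edge (18,1)–(21,3): crosses AB
  edge (21,3)–(23,7): clear
  edge (23,7)–(21,10): clear
  edge (21,10)–(15,7): clear
  → BLOCKED
Obstacle 4 [(13,24) (14,19) (18,15) (21,17) (20,24)]:
  edge (13,24)–(14,19): clear
  edge (14,19)–(18,15): clear
  edge (18,15)–(21,17): clear
  edge (21,17)–(20,24): clear
  edge (20,24)–(13,24): clear
  midpoint (15,6) outside
  → clear

BLOCKED by obstacle 3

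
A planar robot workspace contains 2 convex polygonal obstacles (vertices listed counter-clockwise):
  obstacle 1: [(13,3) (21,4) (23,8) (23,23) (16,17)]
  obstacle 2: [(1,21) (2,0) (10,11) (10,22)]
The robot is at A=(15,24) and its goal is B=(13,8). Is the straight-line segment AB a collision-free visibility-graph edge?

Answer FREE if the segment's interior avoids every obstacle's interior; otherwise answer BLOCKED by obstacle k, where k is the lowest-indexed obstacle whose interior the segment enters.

Obstacle 1 [(13,3) (21,4) (23,8) (23,23) (16,17)]:
  edge (13,3)–(21,4): clear
  edge (21,4)–(23,8): clear
  edge (23,8)–(23,23): clear
  edge (23,23)–(16,17): clear
  edge (16,17)–(13,3): clear
  midpoint (14,16) outside
  → clear
Obstacle 2 [(1,21) (2,0) (10,11) (10,22)]:
  edge (1,21)–(2,0): clear
  edge (2,0)–(10,11): clear
  edge (10,11)–(10,22): clear
  edge (10,22)–(1,21): clear
  midpoint (14,16) outside
  → clear

FREE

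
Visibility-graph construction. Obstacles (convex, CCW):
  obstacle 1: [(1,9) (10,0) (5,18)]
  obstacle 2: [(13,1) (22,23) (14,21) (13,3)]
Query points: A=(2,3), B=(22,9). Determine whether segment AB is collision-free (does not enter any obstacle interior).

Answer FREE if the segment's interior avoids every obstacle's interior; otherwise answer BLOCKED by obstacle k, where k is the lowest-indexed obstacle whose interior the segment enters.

Obstacle 1 [(1,9) (10,0) (5,18)]:
  edge (1,9)–(10,0): crosses AB
  edge (10,0)–(5,18): crosses AB
  edge (5,18)–(1,9): clear
  → BLOCKED
Obstacle 2 [(13,1) (22,23) (14,21) (13,3)]:
  edge (13,1)–(22,23): crosses AB
  edge (22,23)–(14,21): clear
  edge (14,21)–(13,3): crosses AB
  edge (13,3)–(13,1): clear
  → BLOCKED

BLOCKED by obstacle 1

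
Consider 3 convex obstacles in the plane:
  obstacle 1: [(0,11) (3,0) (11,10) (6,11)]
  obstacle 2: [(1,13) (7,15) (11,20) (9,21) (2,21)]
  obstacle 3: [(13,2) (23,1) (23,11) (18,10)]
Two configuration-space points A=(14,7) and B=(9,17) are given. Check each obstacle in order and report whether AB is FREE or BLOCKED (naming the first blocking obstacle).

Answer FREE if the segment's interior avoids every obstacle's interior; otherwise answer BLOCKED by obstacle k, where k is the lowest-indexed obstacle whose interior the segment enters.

FREE

Obstacle 1 [(0,11) (3,0) (11,10) (6,11)]:
  edge (0,11)–(3,0): clear
  edge (3,0)–(11,10): clear
  edge (11,10)–(6,11): clear
  edge (6,11)–(0,11): clear
  midpoint (23/2,12) outside
  → clear
Obstacle 2 [(1,13) (7,15) (11,20) (9,21) (2,21)]:
  edge (1,13)–(7,15): clear
  edge (7,15)–(11,20): clear
  edge (11,20)–(9,21): clear
  edge (9,21)–(2,21): clear
  edge (2,21)–(1,13): clear
  midpoint (23/2,12) outside
  → clear
Obstacle 3 [(13,2) (23,1) (23,11) (18,10)]:
  edge (13,2)–(23,1): clear
  edge (23,1)–(23,11): clear
  edge (23,11)–(18,10): clear
  edge (18,10)–(13,2): clear
  midpoint (23/2,12) outside
  → clear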